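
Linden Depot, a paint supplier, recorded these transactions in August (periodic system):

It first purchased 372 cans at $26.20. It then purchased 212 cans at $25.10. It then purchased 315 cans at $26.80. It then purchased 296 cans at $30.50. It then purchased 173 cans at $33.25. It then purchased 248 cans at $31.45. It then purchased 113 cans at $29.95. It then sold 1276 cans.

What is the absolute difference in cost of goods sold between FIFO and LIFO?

$2,463.45

FIFO COGS: 372 @ $26.20 + 212 @ $25.10 + 315 @ $26.80 + 296 @ $30.50 + 81 @ $33.25 = $35,230.85
LIFO COGS: 113 @ $29.95 + 248 @ $31.45 + 173 @ $33.25 + 296 @ $30.50 + 315 @ $26.80 + 131 @ $25.10 = $37,694.30
Difference = |$35,230.85 − $37,694.30| = $2,463.45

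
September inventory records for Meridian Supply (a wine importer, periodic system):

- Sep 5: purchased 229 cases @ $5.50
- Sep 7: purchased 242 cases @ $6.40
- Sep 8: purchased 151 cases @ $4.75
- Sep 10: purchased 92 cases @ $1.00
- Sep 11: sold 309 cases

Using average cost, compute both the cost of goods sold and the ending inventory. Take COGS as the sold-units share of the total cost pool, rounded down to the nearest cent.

COGS = $1,565.57; ending inventory = $2,051.98

Sep 11, sell 309: 309/714 × $3,617.55 → $1,565.57
Ending inventory (cost pool remaining) = $2,051.98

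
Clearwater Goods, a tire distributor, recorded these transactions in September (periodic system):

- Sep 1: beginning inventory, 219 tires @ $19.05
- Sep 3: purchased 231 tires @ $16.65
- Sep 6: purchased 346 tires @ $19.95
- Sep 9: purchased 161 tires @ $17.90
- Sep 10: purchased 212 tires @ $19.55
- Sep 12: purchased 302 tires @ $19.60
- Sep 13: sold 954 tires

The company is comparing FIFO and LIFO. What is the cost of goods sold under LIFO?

COGS = $18,511.75

FIFO COGS: 219 @ $19.05 + 231 @ $16.65 + 346 @ $19.95 + 158 @ $17.90 = $17,749.00
LIFO COGS: 302 @ $19.60 + 212 @ $19.55 + 161 @ $17.90 + 279 @ $19.95 = $18,511.75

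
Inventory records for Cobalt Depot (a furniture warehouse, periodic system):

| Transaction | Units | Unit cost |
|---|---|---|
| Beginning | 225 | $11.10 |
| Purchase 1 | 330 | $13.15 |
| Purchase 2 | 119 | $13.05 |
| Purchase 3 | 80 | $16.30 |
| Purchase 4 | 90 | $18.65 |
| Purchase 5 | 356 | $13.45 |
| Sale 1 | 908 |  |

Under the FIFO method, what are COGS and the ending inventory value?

COGS = $12,233.25; ending inventory = $3,927.40

Sale 1 (908) [FIFO — oldest first]: 225 @ $11.10 + 330 @ $13.15 + 119 @ $13.05 + 80 @ $16.30 + 90 @ $18.65 + 64 @ $13.45 = $12,233.25
Ending inventory: 292 @ $13.45 = $3,927.40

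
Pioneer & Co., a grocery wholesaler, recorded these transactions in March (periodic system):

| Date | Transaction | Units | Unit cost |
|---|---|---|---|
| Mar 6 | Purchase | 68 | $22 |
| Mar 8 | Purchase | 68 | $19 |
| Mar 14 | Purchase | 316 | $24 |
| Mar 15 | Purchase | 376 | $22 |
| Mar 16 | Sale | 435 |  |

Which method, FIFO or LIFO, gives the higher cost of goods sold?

FIFO

FIFO COGS: 68 @ $22 + 68 @ $19 + 299 @ $24 = $9,964
LIFO COGS: 376 @ $22 + 59 @ $24 = $9,688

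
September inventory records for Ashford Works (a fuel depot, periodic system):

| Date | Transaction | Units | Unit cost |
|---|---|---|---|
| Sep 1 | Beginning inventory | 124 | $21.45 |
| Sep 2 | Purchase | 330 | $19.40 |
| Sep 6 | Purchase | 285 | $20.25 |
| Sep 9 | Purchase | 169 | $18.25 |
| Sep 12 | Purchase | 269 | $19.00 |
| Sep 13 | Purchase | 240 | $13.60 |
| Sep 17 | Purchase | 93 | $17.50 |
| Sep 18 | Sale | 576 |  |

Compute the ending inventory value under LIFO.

Ending inventory = $18,411.30

Sep 18, 576 sold [LIFO — newest first]: 93 @ $17.50 + 240 @ $13.60 + 243 @ $19.00 = $9,508.50
Ending inventory: 124 @ $21.45 + 330 @ $19.40 + 285 @ $20.25 + 169 @ $18.25 + 26 @ $19.00 = $18,411.30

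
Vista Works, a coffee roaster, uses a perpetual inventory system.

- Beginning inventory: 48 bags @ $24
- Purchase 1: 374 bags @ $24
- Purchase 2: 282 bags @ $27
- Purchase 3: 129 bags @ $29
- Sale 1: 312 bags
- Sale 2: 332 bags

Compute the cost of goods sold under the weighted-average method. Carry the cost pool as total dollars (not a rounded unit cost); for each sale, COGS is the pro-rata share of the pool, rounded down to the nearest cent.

After Beginning: 48 on hand, pool $1,152.00 (≈ $24.0000 each)
After Purchase 1: 422 on hand, pool $10,128.00 (≈ $24.0000 each)
After Purchase 2: 704 on hand, pool $17,742.00 (≈ $25.2017 each)
After Purchase 3: 833 on hand, pool $21,483.00 (≈ $25.7899 each)
Sale 1, sell 312: 312/833 × $21,483.00 → $8,046.45
Sale 2, sell 332: 332/521 × $13,436.55 → $8,562.25
Total COGS = $8,046.45 + $8,562.25 = $16,608.70
Ending inventory (cost pool remaining) = $4,874.30
Check: goods available $21,483.00 = COGS $16,608.70 + ending $4,874.30

COGS = $16,608.70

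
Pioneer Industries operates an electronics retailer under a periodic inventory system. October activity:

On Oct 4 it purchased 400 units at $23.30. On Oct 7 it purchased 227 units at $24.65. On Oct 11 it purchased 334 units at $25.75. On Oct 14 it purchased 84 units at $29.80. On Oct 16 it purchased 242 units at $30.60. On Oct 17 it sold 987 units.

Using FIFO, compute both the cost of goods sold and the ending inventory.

COGS = $24,290.85; ending inventory = $9,133.60

Oct 17, 987 sold [FIFO — oldest first]: 400 @ $23.30 + 227 @ $24.65 + 334 @ $25.75 + 26 @ $29.80 = $24,290.85
Ending inventory: 58 @ $29.80 + 242 @ $30.60 = $9,133.60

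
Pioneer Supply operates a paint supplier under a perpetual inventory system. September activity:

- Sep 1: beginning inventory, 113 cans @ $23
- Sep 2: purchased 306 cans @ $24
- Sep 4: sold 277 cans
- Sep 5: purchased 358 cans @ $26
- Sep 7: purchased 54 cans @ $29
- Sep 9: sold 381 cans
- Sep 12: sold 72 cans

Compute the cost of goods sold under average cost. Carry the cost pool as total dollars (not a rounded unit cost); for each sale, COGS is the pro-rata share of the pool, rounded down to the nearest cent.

COGS = $18,220.21

After Sep 1: 113 on hand, pool $2,599.00 (≈ $23.0000 each)
After Sep 2: 419 on hand, pool $9,943.00 (≈ $23.7303 each)
Sep 4, sell 277: 277/419 × $9,943.00 → $6,573.29
After Sep 5: 500 on hand, pool $12,677.71 (≈ $25.3554 each)
After Sep 7: 554 on hand, pool $14,243.71 (≈ $25.7107 each)
Sep 9, sell 381: 381/554 × $14,243.71 → $9,795.76
Sep 12, sell 72: 72/173 × $4,447.95 → $1,851.16
Total COGS = $6,573.29 + $9,795.76 + $1,851.16 = $18,220.21
Ending inventory (cost pool remaining) = $2,596.79
Check: goods available $20,817.00 = COGS $18,220.21 + ending $2,596.79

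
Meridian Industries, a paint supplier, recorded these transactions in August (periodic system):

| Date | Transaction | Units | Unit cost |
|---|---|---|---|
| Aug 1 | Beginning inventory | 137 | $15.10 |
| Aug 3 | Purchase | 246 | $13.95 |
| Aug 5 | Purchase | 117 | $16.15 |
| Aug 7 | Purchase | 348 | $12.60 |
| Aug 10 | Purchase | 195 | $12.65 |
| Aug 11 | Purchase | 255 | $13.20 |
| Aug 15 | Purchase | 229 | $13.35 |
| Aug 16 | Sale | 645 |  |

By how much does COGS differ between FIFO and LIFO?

FIFO COGS: 137 @ $15.10 + 246 @ $13.95 + 117 @ $16.15 + 145 @ $12.60 = $9,216.95
LIFO COGS: 229 @ $13.35 + 255 @ $13.20 + 161 @ $12.65 = $8,459.80
Difference = |$9,216.95 − $8,459.80| = $757.15

$757.15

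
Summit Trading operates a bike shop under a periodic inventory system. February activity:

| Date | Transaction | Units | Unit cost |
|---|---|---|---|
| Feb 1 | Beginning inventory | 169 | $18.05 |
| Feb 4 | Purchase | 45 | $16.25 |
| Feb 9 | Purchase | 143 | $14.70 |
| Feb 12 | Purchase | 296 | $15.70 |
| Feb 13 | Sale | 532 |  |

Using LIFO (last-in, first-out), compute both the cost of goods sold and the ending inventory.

Feb 13, 532 sold [LIFO — newest first]: 296 @ $15.70 + 143 @ $14.70 + 45 @ $16.25 + 48 @ $18.05 = $8,346.95
Ending inventory: 121 @ $18.05 = $2,184.05

COGS = $8,346.95; ending inventory = $2,184.05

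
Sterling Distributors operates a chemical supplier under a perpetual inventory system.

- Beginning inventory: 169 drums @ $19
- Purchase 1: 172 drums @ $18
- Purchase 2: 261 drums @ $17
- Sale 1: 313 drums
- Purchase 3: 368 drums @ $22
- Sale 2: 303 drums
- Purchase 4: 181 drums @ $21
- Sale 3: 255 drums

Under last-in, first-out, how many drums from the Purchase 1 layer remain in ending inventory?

111

Sale 1 (313) [LIFO — newest first]: 261 @ $17 + 52 @ $18 = $5,373
Sale 2 (303) [LIFO — newest first]: 303 @ $22 = $6,666
Sale 3 (255) [LIFO — newest first]: 181 @ $21 + 65 @ $22 + 9 @ $18 = $5,393
Total COGS = $5,373 + $6,666 + $5,393 = $17,432
Ending inventory: 169 @ $19 + 111 @ $18 = $5,209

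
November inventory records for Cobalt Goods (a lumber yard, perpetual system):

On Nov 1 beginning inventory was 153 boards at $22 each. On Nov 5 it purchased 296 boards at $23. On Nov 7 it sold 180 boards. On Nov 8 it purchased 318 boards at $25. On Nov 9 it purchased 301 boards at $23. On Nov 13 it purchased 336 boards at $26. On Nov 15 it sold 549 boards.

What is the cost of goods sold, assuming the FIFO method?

Nov 7, 180 sold [FIFO — oldest first]: 153 @ $22 + 27 @ $23 = $3,987
Nov 15, 549 sold [FIFO — oldest first]: 269 @ $23 + 280 @ $25 = $13,187
Total COGS = $3,987 + $13,187 = $17,174
Ending inventory: 38 @ $25 + 301 @ $23 + 336 @ $26 = $16,609
Check: goods available $33,783 = COGS $17,174 + ending $16,609

COGS = $17,174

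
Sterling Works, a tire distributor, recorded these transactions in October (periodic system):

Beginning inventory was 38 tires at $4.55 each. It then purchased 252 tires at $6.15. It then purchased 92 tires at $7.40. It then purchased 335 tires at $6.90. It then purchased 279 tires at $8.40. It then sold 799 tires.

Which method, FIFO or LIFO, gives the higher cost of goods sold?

FIFO COGS: 38 @ $4.55 + 252 @ $6.15 + 92 @ $7.40 + 335 @ $6.90 + 82 @ $8.40 = $5,403.80
LIFO COGS: 279 @ $8.40 + 335 @ $6.90 + 92 @ $7.40 + 93 @ $6.15 = $5,907.85

LIFO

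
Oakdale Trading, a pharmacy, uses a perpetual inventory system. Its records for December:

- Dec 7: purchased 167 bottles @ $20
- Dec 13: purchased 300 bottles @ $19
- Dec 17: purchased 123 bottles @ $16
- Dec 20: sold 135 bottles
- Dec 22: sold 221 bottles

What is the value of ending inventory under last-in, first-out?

Dec 20, 135 sold [LIFO — newest first]: 123 @ $16 + 12 @ $19 = $2,196
Dec 22, 221 sold [LIFO — newest first]: 221 @ $19 = $4,199
Total COGS = $2,196 + $4,199 = $6,395
Ending inventory: 167 @ $20 + 67 @ $19 = $4,613

Ending inventory = $4,613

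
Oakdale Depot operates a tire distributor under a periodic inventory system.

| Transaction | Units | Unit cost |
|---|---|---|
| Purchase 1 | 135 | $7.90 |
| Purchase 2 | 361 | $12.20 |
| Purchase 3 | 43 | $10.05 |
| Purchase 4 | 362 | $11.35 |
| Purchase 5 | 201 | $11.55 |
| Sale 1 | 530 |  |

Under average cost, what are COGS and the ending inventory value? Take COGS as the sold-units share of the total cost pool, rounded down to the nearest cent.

Sale 1, sell 530: 530/1102 × $12,333.10 → $5,931.52
Ending inventory (cost pool remaining) = $6,401.58

COGS = $5,931.52; ending inventory = $6,401.58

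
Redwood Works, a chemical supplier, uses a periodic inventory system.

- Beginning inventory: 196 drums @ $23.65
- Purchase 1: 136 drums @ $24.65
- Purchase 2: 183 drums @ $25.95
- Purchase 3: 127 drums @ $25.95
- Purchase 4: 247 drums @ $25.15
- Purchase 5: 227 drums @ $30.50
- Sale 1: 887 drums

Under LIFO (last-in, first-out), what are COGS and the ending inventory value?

COGS = $23,719.00; ending inventory = $5,448.85

Sale 1 (887) [LIFO — newest first]: 227 @ $30.50 + 247 @ $25.15 + 127 @ $25.95 + 183 @ $25.95 + 103 @ $24.65 = $23,719.00
Ending inventory: 196 @ $23.65 + 33 @ $24.65 = $5,448.85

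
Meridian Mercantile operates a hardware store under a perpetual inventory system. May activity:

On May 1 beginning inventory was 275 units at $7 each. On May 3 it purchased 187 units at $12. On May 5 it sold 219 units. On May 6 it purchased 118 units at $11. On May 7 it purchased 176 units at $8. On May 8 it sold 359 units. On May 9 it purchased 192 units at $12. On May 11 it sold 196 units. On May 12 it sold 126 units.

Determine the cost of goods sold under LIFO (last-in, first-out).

COGS = $8,843

May 5, 219 sold [LIFO — newest first]: 187 @ $12 + 32 @ $7 = $2,468
May 8, 359 sold [LIFO — newest first]: 176 @ $8 + 118 @ $11 + 65 @ $7 = $3,161
May 11, 196 sold [LIFO — newest first]: 192 @ $12 + 4 @ $7 = $2,332
May 12, 126 sold [LIFO — newest first]: 126 @ $7 = $882
Total COGS = $2,468 + $3,161 + $2,332 + $882 = $8,843
Ending inventory: 48 @ $7 = $336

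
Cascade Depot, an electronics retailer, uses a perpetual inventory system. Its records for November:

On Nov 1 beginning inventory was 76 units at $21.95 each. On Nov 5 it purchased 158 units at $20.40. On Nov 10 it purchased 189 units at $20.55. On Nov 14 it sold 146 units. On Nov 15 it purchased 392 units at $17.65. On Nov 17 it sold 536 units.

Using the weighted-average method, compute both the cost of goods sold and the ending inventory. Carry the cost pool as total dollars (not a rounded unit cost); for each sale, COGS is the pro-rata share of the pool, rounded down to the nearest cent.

COGS = $13,176.23; ending inventory = $2,517.92

After Nov 1: 76 on hand, pool $1,668.20 (≈ $21.9500 each)
After Nov 5: 234 on hand, pool $4,891.40 (≈ $20.9034 each)
After Nov 10: 423 on hand, pool $8,775.35 (≈ $20.7455 each)
Nov 14, sell 146: 146/423 × $8,775.35 → $3,028.84
After Nov 15: 669 on hand, pool $12,665.31 (≈ $18.9317 each)
Nov 17, sell 536: 536/669 × $12,665.31 → $10,147.39
Total COGS = $3,028.84 + $10,147.39 = $13,176.23
Ending inventory (cost pool remaining) = $2,517.92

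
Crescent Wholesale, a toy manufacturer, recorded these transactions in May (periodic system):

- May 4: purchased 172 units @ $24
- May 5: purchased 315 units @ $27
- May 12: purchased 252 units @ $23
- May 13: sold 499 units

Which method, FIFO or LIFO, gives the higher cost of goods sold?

FIFO

FIFO COGS: 172 @ $24 + 315 @ $27 + 12 @ $23 = $12,909
LIFO COGS: 252 @ $23 + 247 @ $27 = $12,465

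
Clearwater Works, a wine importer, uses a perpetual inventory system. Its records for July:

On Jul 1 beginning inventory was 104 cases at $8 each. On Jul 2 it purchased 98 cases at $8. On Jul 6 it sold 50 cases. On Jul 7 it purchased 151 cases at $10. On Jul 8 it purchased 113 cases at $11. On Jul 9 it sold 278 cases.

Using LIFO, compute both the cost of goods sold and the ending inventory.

COGS = $3,265; ending inventory = $1,104

Jul 6, 50 sold [LIFO — newest first]: 50 @ $8 = $400
Jul 9, 278 sold [LIFO — newest first]: 113 @ $11 + 151 @ $10 + 14 @ $8 = $2,865
Total COGS = $400 + $2,865 = $3,265
Ending inventory: 104 @ $8 + 34 @ $8 = $1,104
Check: goods available $4,369 = COGS $3,265 + ending $1,104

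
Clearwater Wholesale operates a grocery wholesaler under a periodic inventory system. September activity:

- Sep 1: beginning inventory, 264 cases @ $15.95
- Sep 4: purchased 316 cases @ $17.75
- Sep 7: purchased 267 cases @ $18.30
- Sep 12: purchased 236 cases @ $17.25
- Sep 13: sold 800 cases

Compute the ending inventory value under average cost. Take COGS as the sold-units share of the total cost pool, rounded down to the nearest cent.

Ending inventory = $4,906.62

Sep 13, sell 800: 800/1083 × $18,776.90 → $13,870.28
Ending inventory (cost pool remaining) = $4,906.62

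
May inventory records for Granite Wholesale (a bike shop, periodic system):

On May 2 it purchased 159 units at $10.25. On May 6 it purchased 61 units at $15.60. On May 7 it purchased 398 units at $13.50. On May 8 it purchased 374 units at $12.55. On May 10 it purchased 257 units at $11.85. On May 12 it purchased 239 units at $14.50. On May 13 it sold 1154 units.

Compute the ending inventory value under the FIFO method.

May 13, 1154 sold [FIFO — oldest first]: 159 @ $10.25 + 61 @ $15.60 + 398 @ $13.50 + 374 @ $12.55 + 162 @ $11.85 = $14,567.75
Ending inventory: 95 @ $11.85 + 239 @ $14.50 = $4,591.25
Check: goods available $19,159.00 = COGS $14,567.75 + ending $4,591.25

Ending inventory = $4,591.25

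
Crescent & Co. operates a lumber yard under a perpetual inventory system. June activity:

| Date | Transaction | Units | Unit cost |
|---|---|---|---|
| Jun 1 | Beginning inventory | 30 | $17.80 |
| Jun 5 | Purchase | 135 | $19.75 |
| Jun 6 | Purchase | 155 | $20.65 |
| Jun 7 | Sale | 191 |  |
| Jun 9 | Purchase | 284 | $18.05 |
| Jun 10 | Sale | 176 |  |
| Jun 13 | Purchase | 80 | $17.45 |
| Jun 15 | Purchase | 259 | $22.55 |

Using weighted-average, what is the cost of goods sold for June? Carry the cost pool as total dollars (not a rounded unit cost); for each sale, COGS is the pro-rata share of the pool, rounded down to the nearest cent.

After Jun 1: 30 on hand, pool $534.00 (≈ $17.8000 each)
After Jun 5: 165 on hand, pool $3,200.25 (≈ $19.3955 each)
After Jun 6: 320 on hand, pool $6,401.00 (≈ $20.0031 each)
Jun 7, sell 191: 191/320 × $6,401.00 → $3,820.59
After Jun 9: 413 on hand, pool $7,706.61 (≈ $18.6601 each)
Jun 10, sell 176: 176/413 × $7,706.61 → $3,284.17
After Jun 13: 317 on hand, pool $5,818.44 (≈ $18.3547 each)
After Jun 15: 576 on hand, pool $11,658.89 (≈ $20.2411 each)
Total COGS = $3,820.59 + $3,284.17 = $7,104.76
Ending inventory (cost pool remaining) = $11,658.89
Check: goods available $18,763.65 = COGS $7,104.76 + ending $11,658.89

COGS = $7,104.76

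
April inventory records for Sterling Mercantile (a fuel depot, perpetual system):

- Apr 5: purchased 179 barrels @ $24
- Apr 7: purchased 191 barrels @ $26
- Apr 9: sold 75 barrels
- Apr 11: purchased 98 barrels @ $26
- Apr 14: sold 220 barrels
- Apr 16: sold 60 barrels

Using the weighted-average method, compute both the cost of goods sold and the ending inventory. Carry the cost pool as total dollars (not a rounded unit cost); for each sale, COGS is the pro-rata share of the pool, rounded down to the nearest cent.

COGS = $8,954.06; ending inventory = $2,855.94

After Apr 5: 179 on hand, pool $4,296.00 (≈ $24.0000 each)
After Apr 7: 370 on hand, pool $9,262.00 (≈ $25.0324 each)
Apr 9, sell 75: 75/370 × $9,262.00 → $1,877.43
After Apr 11: 393 on hand, pool $9,932.57 (≈ $25.2737 each)
Apr 14, sell 220: 220/393 × $9,932.57 → $5,560.21
Apr 16, sell 60: 60/173 × $4,372.36 → $1,516.42
Total COGS = $1,877.43 + $5,560.21 + $1,516.42 = $8,954.06
Ending inventory (cost pool remaining) = $2,855.94
Check: goods available $11,810.00 = COGS $8,954.06 + ending $2,855.94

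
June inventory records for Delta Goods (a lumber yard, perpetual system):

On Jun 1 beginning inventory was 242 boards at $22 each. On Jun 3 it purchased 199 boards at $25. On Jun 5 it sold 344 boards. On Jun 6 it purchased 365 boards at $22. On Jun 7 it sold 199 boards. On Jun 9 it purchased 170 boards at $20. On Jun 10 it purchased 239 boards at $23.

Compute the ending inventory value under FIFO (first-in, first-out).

Jun 5, 344 sold [FIFO — oldest first]: 242 @ $22 + 102 @ $25 = $7,874
Jun 7, 199 sold [FIFO — oldest first]: 97 @ $25 + 102 @ $22 = $4,669
Total COGS = $7,874 + $4,669 = $12,543
Ending inventory: 263 @ $22 + 170 @ $20 + 239 @ $23 = $14,683
Check: goods available $27,226 = COGS $12,543 + ending $14,683

Ending inventory = $14,683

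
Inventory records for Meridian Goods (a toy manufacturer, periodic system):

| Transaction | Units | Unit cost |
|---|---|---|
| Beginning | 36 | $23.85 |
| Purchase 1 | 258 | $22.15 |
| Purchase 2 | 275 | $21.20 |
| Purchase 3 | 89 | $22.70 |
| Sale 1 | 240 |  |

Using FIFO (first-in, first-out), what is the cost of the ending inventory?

Ending inventory = $9,046.40

Sale 1 (240) [FIFO — oldest first]: 36 @ $23.85 + 204 @ $22.15 = $5,377.20
Ending inventory: 54 @ $22.15 + 275 @ $21.20 + 89 @ $22.70 = $9,046.40
Check: goods available $14,423.60 = COGS $5,377.20 + ending $9,046.40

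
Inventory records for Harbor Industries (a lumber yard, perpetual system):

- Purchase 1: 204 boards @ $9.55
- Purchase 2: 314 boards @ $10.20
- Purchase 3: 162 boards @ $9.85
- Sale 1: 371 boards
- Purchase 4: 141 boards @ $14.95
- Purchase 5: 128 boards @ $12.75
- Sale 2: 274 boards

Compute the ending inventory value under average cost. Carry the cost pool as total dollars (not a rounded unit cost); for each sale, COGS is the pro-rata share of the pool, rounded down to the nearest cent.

Ending inventory = $3,579.49

After Purchase 1: 204 on hand, pool $1,948.20 (≈ $9.5500 each)
After Purchase 2: 518 on hand, pool $5,151.00 (≈ $9.9440 each)
After Purchase 3: 680 on hand, pool $6,746.70 (≈ $9.9216 each)
Sale 1, sell 371: 371/680 × $6,746.70 → $3,680.92
After Purchase 4: 450 on hand, pool $5,173.73 (≈ $11.4972 each)
After Purchase 5: 578 on hand, pool $6,805.73 (≈ $11.7746 each)
Sale 2, sell 274: 274/578 × $6,805.73 → $3,226.24
Total COGS = $3,680.92 + $3,226.24 = $6,907.16
Ending inventory (cost pool remaining) = $3,579.49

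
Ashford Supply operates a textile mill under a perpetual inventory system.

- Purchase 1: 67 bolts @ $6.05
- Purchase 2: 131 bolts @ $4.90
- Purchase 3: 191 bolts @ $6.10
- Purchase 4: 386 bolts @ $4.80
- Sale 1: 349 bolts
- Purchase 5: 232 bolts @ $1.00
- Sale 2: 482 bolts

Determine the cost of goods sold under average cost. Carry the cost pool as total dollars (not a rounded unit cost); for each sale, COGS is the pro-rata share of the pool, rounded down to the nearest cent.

COGS = $3,637.40

After Purchase 1: 67 on hand, pool $405.35 (≈ $6.0500 each)
After Purchase 2: 198 on hand, pool $1,047.25 (≈ $5.2891 each)
After Purchase 3: 389 on hand, pool $2,212.35 (≈ $5.6873 each)
After Purchase 4: 775 on hand, pool $4,065.15 (≈ $5.2454 each)
Sale 1, sell 349: 349/775 × $4,065.15 → $1,830.62
After Purchase 5: 658 on hand, pool $2,466.53 (≈ $3.7485 each)
Sale 2, sell 482: 482/658 × $2,466.53 → $1,806.78
Total COGS = $1,830.62 + $1,806.78 = $3,637.40
Ending inventory (cost pool remaining) = $659.75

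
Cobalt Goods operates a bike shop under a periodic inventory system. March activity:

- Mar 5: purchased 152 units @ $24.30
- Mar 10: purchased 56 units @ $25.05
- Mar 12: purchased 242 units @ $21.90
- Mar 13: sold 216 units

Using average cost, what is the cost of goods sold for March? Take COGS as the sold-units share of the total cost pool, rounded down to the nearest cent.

Mar 13, sell 216: 216/450 × $10,396.20 → $4,990.17
Ending inventory (cost pool remaining) = $5,406.03

COGS = $4,990.17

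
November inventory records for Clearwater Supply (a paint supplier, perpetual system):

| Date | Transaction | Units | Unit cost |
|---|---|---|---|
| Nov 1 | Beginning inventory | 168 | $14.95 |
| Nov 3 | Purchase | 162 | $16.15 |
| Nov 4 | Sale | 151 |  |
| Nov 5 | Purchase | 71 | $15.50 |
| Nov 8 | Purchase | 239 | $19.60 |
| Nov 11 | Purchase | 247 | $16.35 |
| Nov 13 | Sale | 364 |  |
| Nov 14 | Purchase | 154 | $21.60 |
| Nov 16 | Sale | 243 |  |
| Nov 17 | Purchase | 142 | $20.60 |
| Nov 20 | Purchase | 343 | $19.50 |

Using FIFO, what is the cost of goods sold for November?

Nov 4, 151 sold [FIFO — oldest first]: 151 @ $14.95 = $2,257.45
Nov 13, 364 sold [FIFO — oldest first]: 17 @ $14.95 + 162 @ $16.15 + 71 @ $15.50 + 114 @ $19.60 = $6,205.35
Nov 16, 243 sold [FIFO — oldest first]: 125 @ $19.60 + 118 @ $16.35 = $4,379.30
Total COGS = $2,257.45 + $6,205.35 + $4,379.30 = $12,842.10
Ending inventory: 129 @ $16.35 + 154 @ $21.60 + 142 @ $20.60 + 343 @ $19.50 = $15,049.25

COGS = $12,842.10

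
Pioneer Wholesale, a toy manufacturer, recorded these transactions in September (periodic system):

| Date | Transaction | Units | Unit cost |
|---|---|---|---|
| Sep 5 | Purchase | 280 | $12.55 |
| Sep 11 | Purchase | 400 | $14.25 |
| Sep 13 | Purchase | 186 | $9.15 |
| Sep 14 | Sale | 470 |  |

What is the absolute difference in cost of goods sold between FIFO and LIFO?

FIFO COGS: 280 @ $12.55 + 190 @ $14.25 = $6,221.50
LIFO COGS: 186 @ $9.15 + 284 @ $14.25 = $5,748.90
Difference = |$6,221.50 − $5,748.90| = $472.60

$472.60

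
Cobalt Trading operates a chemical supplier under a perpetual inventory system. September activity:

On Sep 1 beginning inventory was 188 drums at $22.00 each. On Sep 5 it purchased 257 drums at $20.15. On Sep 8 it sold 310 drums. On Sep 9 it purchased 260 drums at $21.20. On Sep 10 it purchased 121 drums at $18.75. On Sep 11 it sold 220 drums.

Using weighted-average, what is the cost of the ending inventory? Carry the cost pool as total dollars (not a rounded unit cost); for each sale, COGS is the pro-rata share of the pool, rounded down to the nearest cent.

After Sep 1: 188 on hand, pool $4,136.00 (≈ $22.0000 each)
After Sep 5: 445 on hand, pool $9,314.55 (≈ $20.9316 each)
Sep 8, sell 310: 310/445 × $9,314.55 → $6,488.78
After Sep 9: 395 on hand, pool $8,337.77 (≈ $21.1083 each)
After Sep 10: 516 on hand, pool $10,606.52 (≈ $20.5553 each)
Sep 11, sell 220: 220/516 × $10,606.52 → $4,522.15
Total COGS = $6,488.78 + $4,522.15 = $11,010.93
Ending inventory (cost pool remaining) = $6,084.37

Ending inventory = $6,084.37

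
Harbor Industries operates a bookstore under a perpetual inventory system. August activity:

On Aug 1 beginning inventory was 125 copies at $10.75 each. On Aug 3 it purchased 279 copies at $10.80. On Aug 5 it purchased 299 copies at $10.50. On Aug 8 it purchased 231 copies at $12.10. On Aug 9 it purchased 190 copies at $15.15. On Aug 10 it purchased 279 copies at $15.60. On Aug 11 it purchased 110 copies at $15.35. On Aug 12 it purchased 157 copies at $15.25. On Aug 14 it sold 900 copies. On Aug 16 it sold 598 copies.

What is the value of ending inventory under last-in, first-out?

Aug 14, 900 sold [LIFO — newest first]: 157 @ $15.25 + 110 @ $15.35 + 279 @ $15.60 + 190 @ $15.15 + 164 @ $12.10 = $13,298.05
Aug 16, 598 sold [LIFO — newest first]: 67 @ $12.10 + 299 @ $10.50 + 232 @ $10.80 = $6,455.80
Total COGS = $13,298.05 + $6,455.80 = $19,753.85
Ending inventory: 125 @ $10.75 + 47 @ $10.80 = $1,851.35
Check: goods available $21,605.20 = COGS $19,753.85 + ending $1,851.35

Ending inventory = $1,851.35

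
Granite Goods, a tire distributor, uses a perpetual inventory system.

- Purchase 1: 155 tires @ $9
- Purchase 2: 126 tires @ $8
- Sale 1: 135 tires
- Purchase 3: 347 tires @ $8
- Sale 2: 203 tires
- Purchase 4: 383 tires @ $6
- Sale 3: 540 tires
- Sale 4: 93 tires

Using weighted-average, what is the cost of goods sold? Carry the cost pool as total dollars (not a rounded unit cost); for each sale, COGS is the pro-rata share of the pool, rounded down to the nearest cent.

After Purchase 1: 155 on hand, pool $1,395.00 (≈ $9.0000 each)
After Purchase 2: 281 on hand, pool $2,403.00 (≈ $8.5516 each)
Sale 1, sell 135: 135/281 × $2,403.00 → $1,154.46
After Purchase 3: 493 on hand, pool $4,024.54 (≈ $8.1634 each)
Sale 2, sell 203: 203/493 × $4,024.54 → $1,657.16
After Purchase 4: 673 on hand, pool $4,665.38 (≈ $6.9322 each)
Sale 3, sell 540: 540/673 × $4,665.38 → $3,743.39
Sale 4, sell 93: 93/133 × $921.99 → $644.69
Total COGS = $1,154.46 + $1,657.16 + $3,743.39 + $644.69 = $7,199.70
Ending inventory (cost pool remaining) = $277.30

COGS = $7,199.70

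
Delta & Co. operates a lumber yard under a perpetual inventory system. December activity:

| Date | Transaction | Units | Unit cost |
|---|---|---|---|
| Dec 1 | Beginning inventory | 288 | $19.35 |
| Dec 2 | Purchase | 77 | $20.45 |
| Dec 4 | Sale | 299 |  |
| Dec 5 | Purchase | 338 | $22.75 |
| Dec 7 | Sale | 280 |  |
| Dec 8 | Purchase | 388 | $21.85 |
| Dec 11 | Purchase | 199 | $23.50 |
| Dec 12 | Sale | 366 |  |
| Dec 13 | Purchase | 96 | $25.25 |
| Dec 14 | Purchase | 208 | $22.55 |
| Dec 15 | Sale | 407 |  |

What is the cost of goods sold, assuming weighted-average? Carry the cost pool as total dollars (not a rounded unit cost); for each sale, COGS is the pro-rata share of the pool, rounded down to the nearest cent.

COGS = $29,573.95

After Dec 1: 288 on hand, pool $5,572.80 (≈ $19.3500 each)
After Dec 2: 365 on hand, pool $7,147.45 (≈ $19.5821 each)
Dec 4, sell 299: 299/365 × $7,147.45 → $5,855.03
After Dec 5: 404 on hand, pool $8,981.92 (≈ $22.2325 each)
Dec 7, sell 280: 280/404 × $8,981.92 → $6,225.09
After Dec 8: 512 on hand, pool $11,234.63 (≈ $21.9426 each)
After Dec 11: 711 on hand, pool $15,911.13 (≈ $22.3785 each)
Dec 12, sell 366: 366/711 × $15,911.13 → $8,190.53
After Dec 13: 441 on hand, pool $10,144.60 (≈ $23.0036 each)
After Dec 14: 649 on hand, pool $14,835.00 (≈ $22.8582 each)
Dec 15, sell 407: 407/649 × $14,835.00 → $9,303.30
Total COGS = $5,855.03 + $6,225.09 + $8,190.53 + $9,303.30 = $29,573.95
Ending inventory (cost pool remaining) = $5,531.70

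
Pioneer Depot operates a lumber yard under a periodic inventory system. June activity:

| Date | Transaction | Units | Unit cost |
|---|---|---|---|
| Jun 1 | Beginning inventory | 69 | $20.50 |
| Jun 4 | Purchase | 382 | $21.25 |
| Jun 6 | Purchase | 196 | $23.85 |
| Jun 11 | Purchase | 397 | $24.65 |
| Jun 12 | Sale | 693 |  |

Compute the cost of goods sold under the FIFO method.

COGS = $15,340.50

Jun 12, 693 sold [FIFO — oldest first]: 69 @ $20.50 + 382 @ $21.25 + 196 @ $23.85 + 46 @ $24.65 = $15,340.50
Ending inventory: 351 @ $24.65 = $8,652.15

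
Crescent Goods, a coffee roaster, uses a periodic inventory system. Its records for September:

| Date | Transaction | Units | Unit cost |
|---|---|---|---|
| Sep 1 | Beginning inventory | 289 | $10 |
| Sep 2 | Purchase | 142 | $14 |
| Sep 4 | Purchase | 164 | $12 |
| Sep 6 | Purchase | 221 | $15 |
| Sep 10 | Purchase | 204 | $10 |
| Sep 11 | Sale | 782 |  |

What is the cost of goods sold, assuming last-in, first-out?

COGS = $9,821

Sep 11, 782 sold [LIFO — newest first]: 204 @ $10 + 221 @ $15 + 164 @ $12 + 142 @ $14 + 51 @ $10 = $9,821
Ending inventory: 238 @ $10 = $2,380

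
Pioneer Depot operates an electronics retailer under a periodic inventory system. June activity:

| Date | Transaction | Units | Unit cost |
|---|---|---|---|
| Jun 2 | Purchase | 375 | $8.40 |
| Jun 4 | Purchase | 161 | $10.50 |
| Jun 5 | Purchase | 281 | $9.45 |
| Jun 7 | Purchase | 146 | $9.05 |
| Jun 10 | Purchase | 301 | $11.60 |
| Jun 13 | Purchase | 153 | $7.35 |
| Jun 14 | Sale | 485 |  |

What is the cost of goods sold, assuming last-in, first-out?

COGS = $4,896.70

Jun 14, 485 sold [LIFO — newest first]: 153 @ $7.35 + 301 @ $11.60 + 31 @ $9.05 = $4,896.70
Ending inventory: 375 @ $8.40 + 161 @ $10.50 + 281 @ $9.45 + 115 @ $9.05 = $8,536.70
Check: goods available $13,433.40 = COGS $4,896.70 + ending $8,536.70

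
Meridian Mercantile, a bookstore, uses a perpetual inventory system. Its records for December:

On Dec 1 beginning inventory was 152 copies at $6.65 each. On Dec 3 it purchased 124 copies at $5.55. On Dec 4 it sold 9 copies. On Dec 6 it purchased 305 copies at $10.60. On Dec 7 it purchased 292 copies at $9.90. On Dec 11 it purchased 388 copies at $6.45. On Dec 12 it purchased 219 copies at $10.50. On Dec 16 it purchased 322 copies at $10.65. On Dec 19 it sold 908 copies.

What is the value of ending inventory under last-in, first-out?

Ending inventory = $7,908.30

Dec 4, 9 sold [LIFO — newest first]: 9 @ $5.55 = $49.95
Dec 19, 908 sold [LIFO — newest first]: 322 @ $10.65 + 219 @ $10.50 + 367 @ $6.45 = $8,095.95
Total COGS = $49.95 + $8,095.95 = $8,145.90
Ending inventory: 152 @ $6.65 + 115 @ $5.55 + 305 @ $10.60 + 292 @ $9.90 + 21 @ $6.45 = $7,908.30
Check: goods available $16,054.20 = COGS $8,145.90 + ending $7,908.30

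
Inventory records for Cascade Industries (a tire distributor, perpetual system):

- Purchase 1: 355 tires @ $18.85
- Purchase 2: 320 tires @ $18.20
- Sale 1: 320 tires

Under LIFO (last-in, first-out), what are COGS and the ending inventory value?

COGS = $5,824.00; ending inventory = $6,691.75

Sale 1 (320) [LIFO — newest first]: 320 @ $18.20 = $5,824.00
Ending inventory: 355 @ $18.85 = $6,691.75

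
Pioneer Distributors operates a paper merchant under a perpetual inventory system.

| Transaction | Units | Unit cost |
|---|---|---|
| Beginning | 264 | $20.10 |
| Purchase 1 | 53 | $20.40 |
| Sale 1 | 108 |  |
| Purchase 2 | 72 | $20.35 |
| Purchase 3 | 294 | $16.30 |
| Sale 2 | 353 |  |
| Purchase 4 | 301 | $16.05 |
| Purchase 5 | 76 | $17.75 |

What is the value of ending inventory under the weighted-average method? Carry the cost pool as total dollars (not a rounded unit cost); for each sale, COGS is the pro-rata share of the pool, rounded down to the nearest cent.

After Beginning: 264 on hand, pool $5,306.40 (≈ $20.1000 each)
After Purchase 1: 317 on hand, pool $6,387.60 (≈ $20.1502 each)
Sale 1, sell 108: 108/317 × $6,387.60 → $2,176.21
After Purchase 2: 281 on hand, pool $5,676.59 (≈ $20.2014 each)
After Purchase 3: 575 on hand, pool $10,468.79 (≈ $18.2066 each)
Sale 2, sell 353: 353/575 × $10,468.79 → $6,426.92
After Purchase 4: 523 on hand, pool $8,872.92 (≈ $16.9654 each)
After Purchase 5: 599 on hand, pool $10,221.92 (≈ $17.0650 each)
Total COGS = $2,176.21 + $6,426.92 = $8,603.13
Ending inventory (cost pool remaining) = $10,221.92

Ending inventory = $10,221.92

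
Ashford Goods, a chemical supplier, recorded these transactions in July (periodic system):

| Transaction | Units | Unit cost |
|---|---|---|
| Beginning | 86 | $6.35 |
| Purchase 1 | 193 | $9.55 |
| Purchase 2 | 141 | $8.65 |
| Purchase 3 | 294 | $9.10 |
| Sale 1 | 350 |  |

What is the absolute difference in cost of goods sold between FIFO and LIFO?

$156.40

FIFO COGS: 86 @ $6.35 + 193 @ $9.55 + 71 @ $8.65 = $3,003.40
LIFO COGS: 294 @ $9.10 + 56 @ $8.65 = $3,159.80
Difference = |$3,003.40 − $3,159.80| = $156.40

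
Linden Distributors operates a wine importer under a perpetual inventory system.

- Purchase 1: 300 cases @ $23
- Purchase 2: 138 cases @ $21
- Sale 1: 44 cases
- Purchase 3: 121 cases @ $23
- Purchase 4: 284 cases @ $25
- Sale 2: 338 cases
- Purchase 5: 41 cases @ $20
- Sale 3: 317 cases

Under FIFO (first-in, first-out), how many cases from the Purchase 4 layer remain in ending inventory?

144

Sale 1 (44) [FIFO — oldest first]: 44 @ $23 = $1,012
Sale 2 (338) [FIFO — oldest first]: 256 @ $23 + 82 @ $21 = $7,610
Sale 3 (317) [FIFO — oldest first]: 56 @ $21 + 121 @ $23 + 140 @ $25 = $7,459
Total COGS = $1,012 + $7,610 + $7,459 = $16,081
Ending inventory: 144 @ $25 + 41 @ $20 = $4,420
Check: goods available $20,501 = COGS $16,081 + ending $4,420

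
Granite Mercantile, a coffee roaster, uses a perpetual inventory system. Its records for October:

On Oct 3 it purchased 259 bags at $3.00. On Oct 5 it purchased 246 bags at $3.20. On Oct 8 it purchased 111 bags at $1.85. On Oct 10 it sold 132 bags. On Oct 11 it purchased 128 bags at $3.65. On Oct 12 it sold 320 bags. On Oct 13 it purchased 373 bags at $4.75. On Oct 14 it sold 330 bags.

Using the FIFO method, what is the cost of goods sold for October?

Oct 10, 132 sold [FIFO — oldest first]: 132 @ $3.00 = $396.00
Oct 12, 320 sold [FIFO — oldest first]: 127 @ $3.00 + 193 @ $3.20 = $998.60
Oct 14, 330 sold [FIFO — oldest first]: 53 @ $3.20 + 111 @ $1.85 + 128 @ $3.65 + 38 @ $4.75 = $1,022.65
Total COGS = $396.00 + $998.60 + $1,022.65 = $2,417.25
Ending inventory: 335 @ $4.75 = $1,591.25

COGS = $2,417.25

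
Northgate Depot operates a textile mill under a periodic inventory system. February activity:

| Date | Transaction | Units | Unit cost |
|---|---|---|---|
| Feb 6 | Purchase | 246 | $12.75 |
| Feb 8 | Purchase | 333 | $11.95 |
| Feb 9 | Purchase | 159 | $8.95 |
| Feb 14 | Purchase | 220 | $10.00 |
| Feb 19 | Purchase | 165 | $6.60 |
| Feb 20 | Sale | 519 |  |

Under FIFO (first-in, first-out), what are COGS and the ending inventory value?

Feb 20, 519 sold [FIFO — oldest first]: 246 @ $12.75 + 273 @ $11.95 = $6,398.85
Ending inventory: 60 @ $11.95 + 159 @ $8.95 + 220 @ $10.00 + 165 @ $6.60 = $5,429.05
Check: goods available $11,827.90 = COGS $6,398.85 + ending $5,429.05

COGS = $6,398.85; ending inventory = $5,429.05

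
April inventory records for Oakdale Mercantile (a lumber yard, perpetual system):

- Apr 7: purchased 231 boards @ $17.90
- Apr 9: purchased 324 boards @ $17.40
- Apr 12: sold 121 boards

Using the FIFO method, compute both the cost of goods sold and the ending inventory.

COGS = $2,165.90; ending inventory = $7,606.60

Apr 12, 121 sold [FIFO — oldest first]: 121 @ $17.90 = $2,165.90
Ending inventory: 110 @ $17.90 + 324 @ $17.40 = $7,606.60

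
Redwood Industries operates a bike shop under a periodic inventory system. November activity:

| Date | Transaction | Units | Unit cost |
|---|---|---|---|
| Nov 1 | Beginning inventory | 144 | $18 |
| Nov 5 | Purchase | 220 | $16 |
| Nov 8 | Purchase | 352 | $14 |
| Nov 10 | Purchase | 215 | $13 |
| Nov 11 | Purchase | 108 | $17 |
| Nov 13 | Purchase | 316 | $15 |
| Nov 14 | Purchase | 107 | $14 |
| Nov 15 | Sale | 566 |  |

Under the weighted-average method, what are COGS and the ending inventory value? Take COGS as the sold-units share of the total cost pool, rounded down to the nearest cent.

Nov 15, sell 566: 566/1462 × $21,909.00 → $8,481.87
Ending inventory (cost pool remaining) = $13,427.13
Check: goods available $21,909.00 = COGS $8,481.87 + ending $13,427.13

COGS = $8,481.87; ending inventory = $13,427.13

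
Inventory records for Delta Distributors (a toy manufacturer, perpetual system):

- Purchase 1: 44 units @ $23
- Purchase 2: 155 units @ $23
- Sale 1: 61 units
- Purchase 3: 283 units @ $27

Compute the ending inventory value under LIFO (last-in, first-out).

Sale 1 (61) [LIFO — newest first]: 61 @ $23 = $1,403
Ending inventory: 44 @ $23 + 94 @ $23 + 283 @ $27 = $10,815

Ending inventory = $10,815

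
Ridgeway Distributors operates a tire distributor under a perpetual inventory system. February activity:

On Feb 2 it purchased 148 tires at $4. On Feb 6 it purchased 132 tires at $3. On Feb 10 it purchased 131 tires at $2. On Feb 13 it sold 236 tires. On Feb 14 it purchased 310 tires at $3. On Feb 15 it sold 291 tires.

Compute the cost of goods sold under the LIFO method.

Feb 13, 236 sold [LIFO — newest first]: 131 @ $2 + 105 @ $3 = $577
Feb 15, 291 sold [LIFO — newest first]: 291 @ $3 = $873
Total COGS = $577 + $873 = $1,450
Ending inventory: 148 @ $4 + 27 @ $3 + 19 @ $3 = $730
Check: goods available $2,180 = COGS $1,450 + ending $730

COGS = $1,450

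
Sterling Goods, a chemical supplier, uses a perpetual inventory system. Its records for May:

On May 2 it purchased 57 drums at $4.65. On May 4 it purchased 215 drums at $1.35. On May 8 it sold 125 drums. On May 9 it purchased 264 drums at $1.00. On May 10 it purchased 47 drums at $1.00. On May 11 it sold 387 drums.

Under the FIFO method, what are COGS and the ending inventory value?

May 8, 125 sold [FIFO — oldest first]: 57 @ $4.65 + 68 @ $1.35 = $356.85
May 11, 387 sold [FIFO — oldest first]: 147 @ $1.35 + 240 @ $1.00 = $438.45
Total COGS = $356.85 + $438.45 = $795.30
Ending inventory: 24 @ $1.00 + 47 @ $1.00 = $71.00

COGS = $795.30; ending inventory = $71.00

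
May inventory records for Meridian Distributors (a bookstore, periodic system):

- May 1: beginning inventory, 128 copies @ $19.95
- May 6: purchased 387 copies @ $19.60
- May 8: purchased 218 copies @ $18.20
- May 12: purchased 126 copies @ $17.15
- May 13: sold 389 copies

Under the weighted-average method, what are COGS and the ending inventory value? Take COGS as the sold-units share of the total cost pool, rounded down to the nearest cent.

May 13, sell 389: 389/859 × $16,267.30 → $7,366.68
Ending inventory (cost pool remaining) = $8,900.62
Check: goods available $16,267.30 = COGS $7,366.68 + ending $8,900.62

COGS = $7,366.68; ending inventory = $8,900.62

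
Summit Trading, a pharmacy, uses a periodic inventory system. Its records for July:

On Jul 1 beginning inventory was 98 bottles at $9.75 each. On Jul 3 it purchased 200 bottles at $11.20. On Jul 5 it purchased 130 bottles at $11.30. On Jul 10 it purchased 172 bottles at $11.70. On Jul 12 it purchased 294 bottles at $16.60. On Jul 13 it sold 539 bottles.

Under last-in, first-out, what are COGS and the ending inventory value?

Jul 13, 539 sold [LIFO — newest first]: 294 @ $16.60 + 172 @ $11.70 + 73 @ $11.30 = $7,717.70
Ending inventory: 98 @ $9.75 + 200 @ $11.20 + 57 @ $11.30 = $3,839.60

COGS = $7,717.70; ending inventory = $3,839.60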